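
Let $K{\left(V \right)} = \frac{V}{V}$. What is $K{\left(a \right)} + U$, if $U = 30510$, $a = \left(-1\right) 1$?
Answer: $30511$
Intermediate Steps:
$a = -1$
$K{\left(V \right)} = 1$
$K{\left(a \right)} + U = 1 + 30510 = 30511$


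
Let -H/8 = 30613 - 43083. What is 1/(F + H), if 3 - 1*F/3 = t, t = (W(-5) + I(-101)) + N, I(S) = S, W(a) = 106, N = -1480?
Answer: 1/104194 ≈ 9.5975e-6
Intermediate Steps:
H = 99760 (H = -8*(30613 - 43083) = -8*(-12470) = 99760)
t = -1475 (t = (106 - 101) - 1480 = 5 - 1480 = -1475)
F = 4434 (F = 9 - 3*(-1475) = 9 + 4425 = 4434)
1/(F + H) = 1/(4434 + 99760) = 1/104194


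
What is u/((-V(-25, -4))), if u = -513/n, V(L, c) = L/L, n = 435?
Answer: 171/145 ≈ 1.1793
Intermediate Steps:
V(L, c) = 1
u = -171/145 (u = -513/435 = -513*1/435 = -171/145 ≈ -1.1793)
u/((-V(-25, -4))) = -171/(145*((-1*1))) = -171/145/(-1) = -171/145*(-1) = 171/145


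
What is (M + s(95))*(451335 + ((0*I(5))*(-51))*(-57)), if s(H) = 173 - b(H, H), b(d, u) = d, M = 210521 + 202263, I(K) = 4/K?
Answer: 186339070770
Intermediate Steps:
M = 412784
s(H) = 173 - H
(M + s(95))*(451335 + ((0*I(5))*(-51))*(-57)) = (412784 + (173 - 1*95))*(451335 + ((0*(4/5))*(-51))*(-57)) = (412784 + (173 - 95))*(451335 + ((0*(4*(⅕)))*(-51))*(-57)) = (412784 + 78)*(451335 + ((0*(⅘))*(-51))*(-57)) = 412862*(451335 + (0*(-51))*(-57)) = 412862*(451335 + 0*(-57)) = 412862*(451335 + 0) = 412862*451335 = 186339070770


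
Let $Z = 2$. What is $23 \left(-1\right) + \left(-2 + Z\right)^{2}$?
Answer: $-23$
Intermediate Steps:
$23 \left(-1\right) + \left(-2 + Z\right)^{2} = 23 \left(-1\right) + \left(-2 + 2\right)^{2} = -23 + 0^{2} = -23 + 0 = -23$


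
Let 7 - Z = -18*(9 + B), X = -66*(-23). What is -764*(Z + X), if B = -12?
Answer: -1123844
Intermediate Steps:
X = 1518
Z = -47 (Z = 7 - (-18)*(9 - 12) = 7 - (-18)*(-3) = 7 - 1*54 = 7 - 54 = -47)
-764*(Z + X) = -764*(-47 + 1518) = -764*1471 = -1123844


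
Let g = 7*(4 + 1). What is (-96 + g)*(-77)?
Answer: 4697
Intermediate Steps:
g = 35 (g = 7*5 = 35)
(-96 + g)*(-77) = (-96 + 35)*(-77) = -61*(-77) = 4697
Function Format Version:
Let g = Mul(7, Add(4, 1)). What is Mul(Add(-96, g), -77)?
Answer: 4697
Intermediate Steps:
g = 35 (g = Mul(7, 5) = 35)
Mul(Add(-96, g), -77) = Mul(Add(-96, 35), -77) = Mul(-61, -77) = 4697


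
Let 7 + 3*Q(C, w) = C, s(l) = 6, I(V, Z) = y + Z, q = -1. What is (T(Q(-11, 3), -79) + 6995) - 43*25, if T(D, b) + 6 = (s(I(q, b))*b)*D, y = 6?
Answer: 8758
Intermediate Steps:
I(V, Z) = 6 + Z
Q(C, w) = -7/3 + C/3
T(D, b) = -6 + 6*D*b (T(D, b) = -6 + (6*b)*D = -6 + 6*D*b)
(T(Q(-11, 3), -79) + 6995) - 43*25 = ((-6 + 6*(-7/3 + (⅓)*(-11))*(-79)) + 6995) - 43*25 = ((-6 + 6*(-7/3 - 11/3)*(-79)) + 6995) - 1075 = ((-6 + 6*(-6)*(-79)) + 6995) - 1075 = ((-6 + 2844) + 6995) - 1075 = (2838 + 6995) - 1075 = 9833 - 1075 = 8758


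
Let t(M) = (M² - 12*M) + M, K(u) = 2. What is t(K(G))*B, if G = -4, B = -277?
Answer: 4986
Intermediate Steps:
t(M) = M² - 11*M
t(K(G))*B = (2*(-11 + 2))*(-277) = (2*(-9))*(-277) = -18*(-277) = 4986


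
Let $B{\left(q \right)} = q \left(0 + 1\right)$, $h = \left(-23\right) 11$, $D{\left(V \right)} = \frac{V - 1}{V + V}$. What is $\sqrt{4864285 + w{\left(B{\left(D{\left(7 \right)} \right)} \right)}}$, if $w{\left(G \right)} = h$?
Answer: $12 \sqrt{33778} \approx 2205.5$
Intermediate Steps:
$D{\left(V \right)} = \frac{-1 + V}{2 V}$
$h = -253$
$B{\left(q \right)} = q$ ($B{\left(q \right)} = q 1 = q$)
$w{\left(G \right)} = -253$
$\sqrt{4864285 + w{\left(B{\left(D{\left(7 \right)} \right)} \right)}} = \sqrt{4864285 - 253} = \sqrt{4864032} = 12 \sqrt{33778}$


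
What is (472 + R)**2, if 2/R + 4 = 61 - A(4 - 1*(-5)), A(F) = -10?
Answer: 1000203876/4489 ≈ 2.2281e+5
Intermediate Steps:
R = 2/67 (R = 2/(-4 + (61 - 1*(-10))) = 2/(-4 + (61 + 10)) = 2/(-4 + 71) = 2/67 ≈ 0.029851)
(472 + R)**2 = (472 + 2/67)**2 = (31626/67)**2 = 1000203876/4489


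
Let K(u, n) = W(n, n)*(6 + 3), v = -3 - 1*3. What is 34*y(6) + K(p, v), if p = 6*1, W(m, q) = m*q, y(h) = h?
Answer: 528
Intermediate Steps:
v = -6 (v = -3 - 3 = -6)
p = 6
K(u, n) = 9*n² (K(u, n) = (n*n)*(6 + 3) = n²*9 = 9*n²)
34*y(6) + K(p, v) = 34*6 + 9*(-6)² = 204 + 9*36 = 204 + 324 = 528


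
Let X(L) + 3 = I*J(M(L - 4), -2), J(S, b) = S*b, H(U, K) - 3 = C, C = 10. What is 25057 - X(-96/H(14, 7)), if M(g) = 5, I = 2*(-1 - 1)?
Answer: 25020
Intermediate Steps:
I = -4 (I = 2*(-2) = -4)
H(U, K) = 13 (H(U, K) = 3 + 10 = 13)
X(L) = 37 (X(L) = -3 - 20*(-2) = -3 - 4*(-10) = -3 + 40 = 37)
25057 - X(-96/H(14, 7)) = 25057 - 1*37 = 25057 - 37 = 25020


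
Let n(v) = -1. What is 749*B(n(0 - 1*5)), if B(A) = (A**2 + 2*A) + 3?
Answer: 1498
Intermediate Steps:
B(A) = 3 + A**2 + 2*A
749*B(n(0 - 1*5)) = 749*(3 + (-1)**2 + 2*(-1)) = 749*(3 + 1 - 2) = 749*2 = 1498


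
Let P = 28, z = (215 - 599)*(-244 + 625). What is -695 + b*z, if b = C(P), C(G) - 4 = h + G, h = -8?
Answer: -3511991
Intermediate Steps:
z = -146304 (z = -384*381 = -146304)
C(G) = -4 + G (C(G) = 4 + (-8 + G) = -4 + G)
b = 24 (b = -4 + 28 = 24)
-695 + b*z = -695 + 24*(-146304) = -695 - 3511296 = -3511991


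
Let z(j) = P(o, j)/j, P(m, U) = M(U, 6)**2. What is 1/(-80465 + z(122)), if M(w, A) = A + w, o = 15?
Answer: -61/4900173 ≈ -1.2449e-5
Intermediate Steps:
P(m, U) = (6 + U)**2
z(j) = (6 + j)**2/j
1/(-80465 + z(122)) = 1/(-80465 + (6 + 122)**2/122) = 1/(-80465 + (1/122)*128**2) = 1/(-80465 + (1/122)*16384) = 1/(-80465 + 8192/61) = 1/(-4900173/61) = -61/4900173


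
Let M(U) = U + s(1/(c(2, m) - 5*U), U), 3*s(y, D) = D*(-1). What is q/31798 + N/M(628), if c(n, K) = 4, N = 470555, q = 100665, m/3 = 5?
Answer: 22507279455/19969144 ≈ 1127.1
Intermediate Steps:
m = 15 (m = 3*5 = 15)
s(y, D) = -D/3 (s(y, D) = (D*(-1))/3 = (-D)/3 = -D/3)
M(U) = 2*U/3 (M(U) = U - U/3 = 2*U/3)
q/31798 + N/M(628) = 100665/31798 + 470555/(((⅔)*628)) = 100665*(1/31798) + 470555/(1256/3) = 100665/31798 + 470555*(3/1256) = 100665/31798 + 1411665/1256 = 22507279455/19969144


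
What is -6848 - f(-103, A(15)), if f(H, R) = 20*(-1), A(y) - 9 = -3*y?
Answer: -6828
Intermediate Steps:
A(y) = 9 - 3*y
f(H, R) = -20
-6848 - f(-103, A(15)) = -6848 - 1*(-20) = -6848 + 20 = -6828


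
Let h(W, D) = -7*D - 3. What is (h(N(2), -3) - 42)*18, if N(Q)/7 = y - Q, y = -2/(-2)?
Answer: -432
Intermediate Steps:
y = 1 (y = -2*(-1/2) = 1)
N(Q) = 7 - 7*Q (N(Q) = 7*(1 - Q) = 7 - 7*Q)
h(W, D) = -3 - 7*D
(h(N(2), -3) - 42)*18 = ((-3 - 7*(-3)) - 42)*18 = ((-3 + 21) - 42)*18 = (18 - 42)*18 = -24*18 = -432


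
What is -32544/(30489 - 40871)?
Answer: 16272/5191 ≈ 3.1347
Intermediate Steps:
-32544/(30489 - 40871) = -32544/(-10382) = -32544*(-1/10382) = 16272/5191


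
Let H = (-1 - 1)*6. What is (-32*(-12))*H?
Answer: -4608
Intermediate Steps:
H = -12 (H = -2*6 = -12)
(-32*(-12))*H = -32*(-12)*(-12) = 384*(-12) = -4608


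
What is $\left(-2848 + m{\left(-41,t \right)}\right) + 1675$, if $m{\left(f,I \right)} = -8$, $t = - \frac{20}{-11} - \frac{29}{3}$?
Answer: $-1181$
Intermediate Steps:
$t = - \frac{259}{33}$ ($t = \left(-20\right) \left(- \frac{1}{11}\right) - \frac{29}{3} = \frac{20}{11} - \frac{29}{3} = - \frac{259}{33} \approx -7.8485$)
$\left(-2848 + m{\left(-41,t \right)}\right) + 1675 = \left(-2848 - 8\right) + 1675 = -2856 + 1675 = -1181$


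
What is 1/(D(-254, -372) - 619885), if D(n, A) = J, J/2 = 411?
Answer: -1/619063 ≈ -1.6153e-6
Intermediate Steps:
J = 822 (J = 2*411 = 822)
D(n, A) = 822
1/(D(-254, -372) - 619885) = 1/(822 - 619885) = 1/(-619063) = -1/619063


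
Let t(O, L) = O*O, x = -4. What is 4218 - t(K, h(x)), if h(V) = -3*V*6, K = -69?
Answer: -543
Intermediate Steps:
h(V) = -18*V
t(O, L) = O²
4218 - t(K, h(x)) = 4218 - 1*(-69)² = 4218 - 1*4761 = 4218 - 4761 = -543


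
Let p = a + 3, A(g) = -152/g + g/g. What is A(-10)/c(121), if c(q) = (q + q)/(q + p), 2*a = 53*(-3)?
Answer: 7209/2420 ≈ 2.9789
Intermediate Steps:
a = -159/2 (a = (53*(-3))/2 = (½)*(-159) = -159/2 ≈ -79.500)
A(g) = 1 - 152/g (A(g) = -152/g + 1 = 1 - 152/g)
p = -153/2 (p = -159/2 + 3 = -153/2 ≈ -76.500)
c(q) = 2*q/(-153/2 + q) (c(q) = (q + q)/(q - 153/2) = (2*q)/(-153/2 + q) = 2*q/(-153/2 + q))
A(-10)/c(121) = ((-152 - 10)/(-10))/((4*121/(-153 + 2*121))) = (-⅒*(-162))/((4*121/(-153 + 242))) = 81/(5*((4*121/89))) = 81/(5*((4*121*(1/89)))) = 81/(5*(484/89)) = (81/5)*(89/484) = 7209/2420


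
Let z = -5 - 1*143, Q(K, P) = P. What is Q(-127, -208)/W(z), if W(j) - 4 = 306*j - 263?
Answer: 208/45547 ≈ 0.0045667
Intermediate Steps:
z = -148 (z = -5 - 143 = -148)
W(j) = -259 + 306*j (W(j) = 4 + (306*j - 263) = 4 + (-263 + 306*j) = -259 + 306*j)
Q(-127, -208)/W(z) = -208/(-259 + 306*(-148)) = -208/(-259 - 45288) = -208/(-45547) = -208*(-1/45547) = 208/45547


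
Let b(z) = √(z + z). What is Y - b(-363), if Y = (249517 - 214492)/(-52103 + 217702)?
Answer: 35025/165599 - 11*I*√6 ≈ 0.2115 - 26.944*I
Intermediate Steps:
b(z) = √2*√z (b(z) = √(2*z) = √2*√z)
Y = 35025/165599 ≈ 0.21150
Y - b(-363) = 35025/165599 - √2*√(-363) = 35025/165599 - √2*11*I*√3 = 35025/165599 - 11*I*√6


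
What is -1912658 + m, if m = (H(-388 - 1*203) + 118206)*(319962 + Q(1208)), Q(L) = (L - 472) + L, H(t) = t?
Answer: 37859061532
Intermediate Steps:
Q(L) = -472 + 2*L (Q(L) = (-472 + L) + L = -472 + 2*L)
m = 37860974190 (m = ((-388 - 1*203) + 118206)*(319962 + (-472 + 2*1208)) = ((-388 - 203) + 118206)*(319962 + (-472 + 2416)) = (-591 + 118206)*(319962 + 1944) = 117615*321906 = 37860974190)
-1912658 + m = -1912658 + 37860974190 = 37859061532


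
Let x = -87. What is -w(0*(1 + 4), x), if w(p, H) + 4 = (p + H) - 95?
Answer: 186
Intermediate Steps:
w(p, H) = -99 + H + p (w(p, H) = -4 + ((p + H) - 95) = -4 + ((H + p) - 95) = -4 + (-95 + H + p) = -99 + H + p)
-w(0*(1 + 4), x) = -(-99 - 87 + 0*(1 + 4)) = -(-99 - 87 + 0*5) = -(-99 - 87 + 0) = -1*(-186) = 186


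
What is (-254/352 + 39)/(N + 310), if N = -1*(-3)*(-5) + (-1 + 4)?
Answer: 6737/52448 ≈ 0.12845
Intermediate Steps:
N = -12 (N = 3*(-5) + 3 = -15 + 3 = -12)
(-254/352 + 39)/(N + 310) = (-254/352 + 39)/(-12 + 310) = (-254*1/352 + 39)/298 = (-127/176 + 39)*(1/298) = (6737/176)*(1/298) = 6737/52448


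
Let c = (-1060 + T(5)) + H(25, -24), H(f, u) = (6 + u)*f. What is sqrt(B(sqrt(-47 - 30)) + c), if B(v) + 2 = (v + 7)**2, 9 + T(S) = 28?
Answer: sqrt(-1521 + 14*I*sqrt(77)) ≈ 1.5737 + 39.032*I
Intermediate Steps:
T(S) = 19 (T(S) = -9 + 28 = 19)
H(f, u) = f*(6 + u)
B(v) = -2 + (7 + v)**2 (B(v) = -2 + (v + 7)**2 = -2 + (7 + v)**2)
c = -1491 (c = (-1060 + 19) + 25*(6 - 24) = -1041 + 25*(-18) = -1041 - 450 = -1491)
sqrt(B(sqrt(-47 - 30)) + c) = sqrt((-2 + (7 + sqrt(-47 - 30))**2) - 1491) = sqrt((-2 + (7 + sqrt(-77))**2) - 1491) = sqrt((-2 + (7 + I*sqrt(77))**2) - 1491) = sqrt(-1493 + (7 + I*sqrt(77))**2)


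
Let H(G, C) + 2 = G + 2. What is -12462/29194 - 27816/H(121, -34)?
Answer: -36980373/160567 ≈ -230.31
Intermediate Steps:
H(G, C) = G (H(G, C) = -2 + (G + 2) = -2 + (2 + G) = G)
-12462/29194 - 27816/H(121, -34) = -12462/29194 - 27816/121 = -12462*1/29194 - 27816*1/121 = -6231/14597 - 27816/121 = -36980373/160567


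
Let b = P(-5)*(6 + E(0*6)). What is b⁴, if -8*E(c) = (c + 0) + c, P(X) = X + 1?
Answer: 331776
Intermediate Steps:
P(X) = 1 + X
E(c) = -c/4 (E(c) = -((c + 0) + c)/8 = -(c + c)/8 = -c/4)
b = -24 (b = (1 - 5)*(6 - 0*6) = -4*(6 - ¼*0) = -4*(6 + 0) = -4*6 = -24)
b⁴ = (-24)⁴ = 331776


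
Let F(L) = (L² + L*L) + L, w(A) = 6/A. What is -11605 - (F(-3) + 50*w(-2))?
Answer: -11470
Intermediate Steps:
F(L) = L + 2*L² (F(L) = (L² + L²) + L = 2*L² + L = L + 2*L²)
-11605 - (F(-3) + 50*w(-2)) = -11605 - (-3*(1 + 2*(-3)) + 50*(6/(-2))) = -11605 - (-3*(1 - 6) + 50*(6*(-½))) = -11605 - (-3*(-5) + 50*(-3)) = -11605 - (15 - 150) = -11605 - 1*(-135) = -11605 + 135 = -11470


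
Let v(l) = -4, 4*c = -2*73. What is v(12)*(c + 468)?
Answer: -1726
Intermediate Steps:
c = -73/2 (c = (-2*73)/4 = (¼)*(-146) = -73/2 ≈ -36.500)
v(12)*(c + 468) = -4*(-73/2 + 468) = -4*863/2 = -1726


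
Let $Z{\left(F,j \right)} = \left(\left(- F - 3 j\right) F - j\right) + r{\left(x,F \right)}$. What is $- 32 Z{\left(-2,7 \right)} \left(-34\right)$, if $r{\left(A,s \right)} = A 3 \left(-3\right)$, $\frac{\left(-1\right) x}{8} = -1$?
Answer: $-44608$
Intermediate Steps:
$x = 8$ ($x = \left(-8\right) \left(-1\right) = 8$)
$r{\left(A,s \right)} = - 9 A$ ($r{\left(A,s \right)} = 3 A \left(-3\right) = - 9 A$)
$Z{\left(F,j \right)} = -72 - j + F \left(- F - 3 j\right)$ ($Z{\left(F,j \right)} = \left(\left(- F - 3 j\right) F - j\right) - 72 = \left(F \left(- F - 3 j\right) - j\right) - 72 = \left(- j + F \left(- F - 3 j\right)\right) - 72 = -72 - j + F \left(- F - 3 j\right)$)
$- 32 Z{\left(-2,7 \right)} \left(-34\right) = - 32 \left(-72 - 7 - \left(-2\right)^{2} - \left(-6\right) 7\right) \left(-34\right) = - 32 \left(-72 - 7 - 4 + 42\right) \left(-34\right) = \left(-32\right) \left(-41\right) \left(-34\right) = 1312 \left(-34\right) = -44608$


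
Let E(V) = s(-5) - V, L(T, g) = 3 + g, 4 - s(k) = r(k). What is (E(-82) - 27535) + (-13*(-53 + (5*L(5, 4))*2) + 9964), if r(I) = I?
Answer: -17701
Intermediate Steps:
s(k) = 4 - k
E(V) = 9 - V (E(V) = (4 - 1*(-5)) - V = (4 + 5) - V = 9 - V)
(E(-82) - 27535) + (-13*(-53 + (5*L(5, 4))*2) + 9964) = ((9 - 1*(-82)) - 27535) + (-13*(-53 + (5*(3 + 4))*2) + 9964) = ((9 + 82) - 27535) + (-13*(-53 + (5*7)*2) + 9964) = (91 - 27535) + (-13*(-53 + 35*2) + 9964) = -27444 + (-13*(-53 + 70) + 9964) = -27444 + (-13*17 + 9964) = -27444 + (-221 + 9964) = -27444 + 9743 = -17701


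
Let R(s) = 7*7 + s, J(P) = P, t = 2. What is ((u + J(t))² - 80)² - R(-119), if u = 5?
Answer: 1031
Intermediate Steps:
R(s) = 49 + s
((u + J(t))² - 80)² - R(-119) = ((5 + 2)² - 80)² - (49 - 119) = (7² - 80)² - 1*(-70) = (49 - 80)² + 70 = (-31)² + 70 = 961 + 70 = 1031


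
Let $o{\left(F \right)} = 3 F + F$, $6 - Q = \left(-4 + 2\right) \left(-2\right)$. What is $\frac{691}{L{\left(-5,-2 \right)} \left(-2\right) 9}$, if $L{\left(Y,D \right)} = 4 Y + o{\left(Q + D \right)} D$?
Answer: $\frac{691}{360} \approx 1.9194$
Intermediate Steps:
$Q = 2$ ($Q = 6 - \left(-4 + 2\right) \left(-2\right) = 6 - \left(-2\right) \left(-2\right) = 6 - 4 = 2$)
$o{\left(F \right)} = 4 F$
$L{\left(Y,D \right)} = 4 Y + D \left(8 + 4 D\right)$ ($L{\left(Y,D \right)} = 4 Y + 4 \left(2 + D\right) D = 4 Y + \left(8 + 4 D\right) D = 4 Y + D \left(8 + 4 D\right)$)
$\frac{691}{L{\left(-5,-2 \right)} \left(-2\right) 9} = \frac{691}{\left(4 \left(-5\right) + 4 \left(-2\right) \left(2 - 2\right)\right) \left(-2\right) 9} = \frac{691}{\left(-20 + 4 \left(-2\right) 0\right) \left(-2\right) 9} = \frac{691}{\left(-20 + 0\right) \left(-2\right) 9} = \frac{691}{\left(-20\right) \left(-2\right) 9} = \frac{691}{40 \cdot 9} = \frac{691}{360}$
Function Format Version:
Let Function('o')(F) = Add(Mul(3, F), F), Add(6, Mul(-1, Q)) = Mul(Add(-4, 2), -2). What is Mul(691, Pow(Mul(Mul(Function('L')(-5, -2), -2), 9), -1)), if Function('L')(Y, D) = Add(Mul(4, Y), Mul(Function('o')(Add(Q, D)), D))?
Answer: Rational(691, 360) ≈ 1.9194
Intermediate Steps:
Q = 2 (Q = Add(6, Mul(-1, Mul(Add(-4, 2), -2))) = Add(6, Mul(-1, Mul(-2, -2))) = Add(6, Mul(-1, 4)) = Add(6, -4) = 2)
Function('o')(F) = Mul(4, F)
Function('L')(Y, D) = Add(Mul(4, Y), Mul(D, Add(8, Mul(4, D)))) (Function('L')(Y, D) = Add(Mul(4, Y), Mul(Mul(4, Add(2, D)), D)) = Add(Mul(4, Y), Mul(Add(8, Mul(4, D)), D)) = Add(Mul(4, Y), Mul(D, Add(8, Mul(4, D)))))
Mul(691, Pow(Mul(Mul(Function('L')(-5, -2), -2), 9), -1)) = Mul(691, Pow(Mul(Mul(Add(Mul(4, -5), Mul(4, -2, Add(2, -2))), -2), 9), -1)) = Mul(691, Pow(Mul(Mul(Add(-20, Mul(4, -2, 0)), -2), 9), -1)) = Mul(691, Pow(Mul(Mul(Add(-20, 0), -2), 9), -1)) = Mul(691, Pow(Mul(Mul(-20, -2), 9), -1)) = Mul(691, Pow(Mul(40, 9), -1)) = Mul(691, Pow(360, -1)) = Mul(691, Rational(1, 360)) = Rational(691, 360)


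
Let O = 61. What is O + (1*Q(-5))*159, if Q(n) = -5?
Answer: -734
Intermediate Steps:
O + (1*Q(-5))*159 = 61 + (1*(-5))*159 = 61 - 5*159 = 61 - 795 = -734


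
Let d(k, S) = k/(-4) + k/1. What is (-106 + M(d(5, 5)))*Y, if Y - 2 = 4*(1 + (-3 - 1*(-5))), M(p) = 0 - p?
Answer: -3073/2 ≈ -1536.5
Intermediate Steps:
d(k, S) = 3*k/4 (d(k, S) = k*(-¼) + k*1 = -k/4 + k = 3*k/4)
M(p) = -p
Y = 14 (Y = 2 + 4*(1 + (-3 - 1*(-5))) = 2 + 4*(1 + (-3 + 5)) = 2 + 4*(1 + 2) = 2 + 4*3 = 2 + 12 = 14)
(-106 + M(d(5, 5)))*Y = (-106 - 3*5/4)*14 = (-106 - 1*15/4)*14 = (-106 - 15/4)*14 = -439/4*14 = -3073/2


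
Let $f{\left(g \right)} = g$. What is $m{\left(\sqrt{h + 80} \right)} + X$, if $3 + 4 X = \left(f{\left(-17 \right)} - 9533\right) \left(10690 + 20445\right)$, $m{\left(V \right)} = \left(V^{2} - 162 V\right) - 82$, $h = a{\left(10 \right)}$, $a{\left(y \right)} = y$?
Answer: $- \frac{297339221}{4} - 486 \sqrt{10} \approx -7.4336 \cdot 10^{7}$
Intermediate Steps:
$h = 10$
$m{\left(V \right)} = -82 + V^{2} - 162 V$
$X = - \frac{297339253}{4}$ ($X = - \frac{3}{4} + \frac{\left(-17 - 9533\right) \left(10690 + 20445\right)}{4} = - \frac{3}{4} + \frac{\left(-9550\right) 31135}{4} = - \frac{3}{4} + \frac{1}{4} \left(-297339250\right) = - \frac{3}{4} - \frac{148669625}{2} = - \frac{297339253}{4} \approx -7.4335 \cdot 10^{7}$)
$m{\left(\sqrt{h + 80} \right)} + X = \left(-82 + \left(\sqrt{10 + 80}\right)^{2} - 162 \sqrt{10 + 80}\right) - \frac{297339253}{4} = \left(-82 + \left(\sqrt{90}\right)^{2} - 162 \sqrt{90}\right) - \frac{297339253}{4} = \left(-82 + \left(3 \sqrt{10}\right)^{2} - 162 \cdot 3 \sqrt{10}\right) - \frac{297339253}{4} = \left(-82 + 90 - 486 \sqrt{10}\right) - \frac{297339253}{4} = \left(8 - 486 \sqrt{10}\right) - \frac{297339253}{4} = - \frac{297339221}{4} - 486 \sqrt{10}$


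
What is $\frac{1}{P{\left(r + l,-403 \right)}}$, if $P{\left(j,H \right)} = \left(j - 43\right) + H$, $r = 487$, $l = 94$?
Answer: $\frac{1}{135} \approx 0.0074074$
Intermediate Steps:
$P{\left(j,H \right)} = -43 + H + j$ ($P{\left(j,H \right)} = \left(-43 + j\right) + H = -43 + H + j$)
$\frac{1}{P{\left(r + l,-403 \right)}} = \frac{1}{-43 - 403 + \left(487 + 94\right)} = \frac{1}{-43 - 403 + 581} = \frac{1}{135}$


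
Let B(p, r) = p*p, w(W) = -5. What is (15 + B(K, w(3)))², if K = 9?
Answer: 9216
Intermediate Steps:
B(p, r) = p²
(15 + B(K, w(3)))² = (15 + 9²)² = (15 + 81)² = 96² = 9216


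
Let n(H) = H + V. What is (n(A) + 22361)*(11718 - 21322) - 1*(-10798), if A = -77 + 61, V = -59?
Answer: -214023946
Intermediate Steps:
A = -16
n(H) = -59 + H (n(H) = H - 59 = -59 + H)
(n(A) + 22361)*(11718 - 21322) - 1*(-10798) = ((-59 - 16) + 22361)*(11718 - 21322) - 1*(-10798) = (-75 + 22361)*(-9604) + 10798 = 22286*(-9604) + 10798 = -214034744 + 10798 = -214023946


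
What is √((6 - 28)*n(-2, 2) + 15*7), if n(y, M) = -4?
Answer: √193 ≈ 13.892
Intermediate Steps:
√((6 - 28)*n(-2, 2) + 15*7) = √((6 - 28)*(-4) + 15*7) = √(-22*(-4) + 105) = √(88 + 105) = √193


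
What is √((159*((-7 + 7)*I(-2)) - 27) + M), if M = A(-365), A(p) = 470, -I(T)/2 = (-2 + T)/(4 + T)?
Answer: √443 ≈ 21.048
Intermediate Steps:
I(T) = -2*(-2 + T)/(4 + T)
M = 470
√((159*((-7 + 7)*I(-2)) - 27) + M) = √((159*((-7 + 7)*(2*(2 - 1*(-2))/(4 - 2))) - 27) + 470) = √((159*(0*(2*(2 + 2)/2)) - 27) + 470) = √((159*(0*(2*(½)*4)) - 27) + 470) = √((159*(0*4) - 27) + 470) = √((159*0 - 27) + 470) = √((0 - 27) + 470) = √(-27 + 470) = √443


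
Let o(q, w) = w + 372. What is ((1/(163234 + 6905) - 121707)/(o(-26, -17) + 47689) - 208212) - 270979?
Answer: -979250927217857/2043539529 ≈ -4.7919e+5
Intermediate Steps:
o(q, w) = 372 + w
((1/(163234 + 6905) - 121707)/(o(-26, -17) + 47689) - 208212) - 270979 = ((1/(163234 + 6905) - 121707)/((372 - 17) + 47689) - 208212) - 270979 = ((1/170139 - 121707)/(355 + 47689) - 208212) - 270979 = ((1/170139 - 121707)/48044 - 208212) - 270979 = (-20707107272/170139*1/48044 - 208212) - 270979 = (-5176776818/2043539529 - 208212) - 270979 = -425494629188966/2043539529 - 270979 = -979250927217857/2043539529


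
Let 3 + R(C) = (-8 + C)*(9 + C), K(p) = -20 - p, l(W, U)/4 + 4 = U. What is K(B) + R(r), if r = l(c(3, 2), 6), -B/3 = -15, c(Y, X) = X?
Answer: -68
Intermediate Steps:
l(W, U) = -16 + 4*U
B = 45 (B = -3*(-15) = 45)
r = 8 (r = -16 + 4*6 = -16 + 24 = 8)
R(C) = -3 + (-8 + C)*(9 + C)
K(B) + R(r) = (-20 - 1*45) + (-75 + 8 + 8**2) = (-20 - 45) + (-75 + 8 + 64) = -65 - 3 = -68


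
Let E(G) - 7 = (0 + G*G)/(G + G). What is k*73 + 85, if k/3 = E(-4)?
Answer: 1180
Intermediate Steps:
E(G) = 7 + G/2 (E(G) = 7 + (0 + G*G)/(G + G) = 7 + (0 + G²)/((2*G)) = 7 + G²*(1/(2*G)) = 7 + G/2)
k = 15 (k = 3*(7 + (½)*(-4)) = 3*(7 - 2) = 3*5 = 15)
k*73 + 85 = 15*73 + 85 = 1095 + 85 = 1180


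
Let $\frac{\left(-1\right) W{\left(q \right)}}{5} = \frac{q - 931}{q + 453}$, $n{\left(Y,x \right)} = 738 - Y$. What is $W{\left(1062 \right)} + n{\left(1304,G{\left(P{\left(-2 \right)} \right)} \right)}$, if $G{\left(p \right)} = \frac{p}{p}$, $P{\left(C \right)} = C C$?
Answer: $- \frac{171629}{303} \approx -566.43$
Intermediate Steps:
$P{\left(C \right)} = C^{2}$
$G{\left(p \right)} = 1$
$W{\left(q \right)} = - \frac{5 \left(-931 + q\right)}{453 + q}$ ($W{\left(q \right)} = - 5 \frac{q - 931}{q + 453} = - 5 \frac{-931 + q}{453 + q} = - \frac{5 \left(-931 + q\right)}{453 + q}$)
$W{\left(1062 \right)} + n{\left(1304,G{\left(P{\left(-2 \right)} \right)} \right)} = \frac{5 \left(931 - 1062\right)}{453 + 1062} + \left(738 - 1304\right) = \frac{5 \left(931 - 1062\right)}{1515} + \left(738 - 1304\right) = 5 \cdot \frac{1}{1515} \left(-131\right) - 566 = - \frac{131}{303} - 566 = - \frac{171629}{303}$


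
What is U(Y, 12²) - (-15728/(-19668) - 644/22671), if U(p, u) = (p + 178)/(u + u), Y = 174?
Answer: 15387/34121 ≈ 0.45095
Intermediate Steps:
U(p, u) = (178 + p)/(2*u) (U(p, u) = (178 + p)/((2*u)) = (178 + p)*(1/(2*u)) = (178 + p)/(2*u))
U(Y, 12²) - (-15728/(-19668) - 644/22671) = (178 + 174)/(2*(12²)) - (-15728/(-19668) - 644/22671) = (½)*352/144 - (-15728*(-1/19668) - 644*1/22671) = (½)*(1/144)*352 - (3932/4917 - 644/22671) = 11/9 - 1*236848/307089 = 11/9 - 236848/307089 = 15387/34121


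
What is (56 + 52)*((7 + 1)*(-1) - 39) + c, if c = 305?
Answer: -4771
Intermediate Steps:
(56 + 52)*((7 + 1)*(-1) - 39) + c = (56 + 52)*((7 + 1)*(-1) - 39) + 305 = 108*(8*(-1) - 39) + 305 = 108*(-8 - 39) + 305 = 108*(-47) + 305 = -5076 + 305 = -4771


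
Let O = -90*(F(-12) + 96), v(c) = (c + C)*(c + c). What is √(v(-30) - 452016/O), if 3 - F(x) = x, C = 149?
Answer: 2*I*√546340335/555 ≈ 84.23*I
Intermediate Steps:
F(x) = 3 - x
v(c) = 2*c*(149 + c) (v(c) = (c + 149)*(c + c) = (149 + c)*(2*c) = 2*c*(149 + c))
O = -9990 (O = -90*((3 - 1*(-12)) + 96) = -90*((3 + 12) + 96) = -90*(15 + 96) = -90*111 = -9990)
√(v(-30) - 452016/O) = √(2*(-30)*(149 - 30) - 452016/(-9990)) = √(2*(-30)*119 - 452016*(-1/9990)) = √(-7140 + 25112/555) = √(-3937588/555) = 2*I*√546340335/555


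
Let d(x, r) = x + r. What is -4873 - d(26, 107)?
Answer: -5006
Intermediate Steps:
d(x, r) = r + x
-4873 - d(26, 107) = -4873 - (107 + 26) = -4873 - 1*133 = -4873 - 133 = -5006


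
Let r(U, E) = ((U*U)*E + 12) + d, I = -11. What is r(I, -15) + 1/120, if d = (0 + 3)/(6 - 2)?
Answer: -216269/120 ≈ -1802.2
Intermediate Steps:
d = ¾ (d = 3/4 = 3*(¼) = ¾ ≈ 0.75000)
r(U, E) = 51/4 + E*U² (r(U, E) = ((U*U)*E + 12) + ¾ = (U²*E + 12) + ¾ = (E*U² + 12) + ¾ = (12 + E*U²) + ¾ = 51/4 + E*U²)
r(I, -15) + 1/120 = (51/4 - 15*(-11)²) + 1/120 = (51/4 - 15*121) + 1/120 = (51/4 - 1815) + 1/120 = -7209/4 + 1/120 = -216269/120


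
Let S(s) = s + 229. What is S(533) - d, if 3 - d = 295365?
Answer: 296124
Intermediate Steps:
S(s) = 229 + s
d = -295362 (d = 3 - 1*295365 = 3 - 295365 = -295362)
S(533) - d = (229 + 533) - 1*(-295362) = 762 + 295362 = 296124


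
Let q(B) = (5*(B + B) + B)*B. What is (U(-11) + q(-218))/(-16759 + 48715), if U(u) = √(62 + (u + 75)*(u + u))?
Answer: 130691/7989 + I*√1346/31956 ≈ 16.359 + 0.0011481*I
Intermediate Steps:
q(B) = 11*B² (q(B) = (5*(2*B) + B)*B = (10*B + B)*B = (11*B)*B = 11*B²)
U(u) = √(62 + 2*u*(75 + u)) (U(u) = √(62 + (75 + u)*(2*u)) = √(62 + 2*u*(75 + u)))
(U(-11) + q(-218))/(-16759 + 48715) = (√(62 + 2*(-11)² + 150*(-11)) + 11*(-218)²)/(-16759 + 48715) = (√(62 + 2*121 - 1650) + 11*47524)/31956 = (√(62 + 242 - 1650) + 522764)*(1/31956) = (√(-1346) + 522764)*(1/31956) = (I*√1346 + 522764)*(1/31956) = (522764 + I*√1346)*(1/31956) = 130691/7989 + I*√1346/31956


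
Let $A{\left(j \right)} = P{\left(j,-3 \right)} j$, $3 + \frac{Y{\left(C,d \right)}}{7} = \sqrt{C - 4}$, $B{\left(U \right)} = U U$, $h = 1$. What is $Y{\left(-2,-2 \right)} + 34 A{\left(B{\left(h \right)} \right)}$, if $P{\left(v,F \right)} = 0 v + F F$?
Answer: $285 + 7 i \sqrt{6} \approx 285.0 + 17.146 i$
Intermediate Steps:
$B{\left(U \right)} = U^{2}$
$Y{\left(C,d \right)} = -21 + 7 \sqrt{-4 + C}$ ($Y{\left(C,d \right)} = -21 + 7 \sqrt{C - 4} = -21 + 7 \sqrt{-4 + C}$)
$P{\left(v,F \right)} = F^{2}$ ($P{\left(v,F \right)} = 0 + F^{2} = F^{2}$)
$A{\left(j \right)} = 9 j$ ($A{\left(j \right)} = \left(-3\right)^{2} j = 9 j$)
$Y{\left(-2,-2 \right)} + 34 A{\left(B{\left(h \right)} \right)} = \left(-21 + 7 \sqrt{-4 - 2}\right) + 34 \cdot 9 \cdot 1^{2} = \left(-21 + 7 \sqrt{-6}\right) + 34 \cdot 9 \cdot 1 = \left(-21 + 7 i \sqrt{6}\right) + 34 \cdot 9 = \left(-21 + 7 i \sqrt{6}\right) + 306 = 285 + 7 i \sqrt{6}$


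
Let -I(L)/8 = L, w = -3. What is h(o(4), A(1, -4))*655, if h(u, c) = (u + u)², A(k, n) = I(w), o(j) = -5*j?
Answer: 1048000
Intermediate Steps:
I(L) = -8*L
A(k, n) = 24 (A(k, n) = -8*(-3) = 24)
h(u, c) = 4*u² (h(u, c) = (2*u)² = 4*u²)
h(o(4), A(1, -4))*655 = (4*(-5*4)²)*655 = (4*(-20)²)*655 = (4*400)*655 = 1600*655 = 1048000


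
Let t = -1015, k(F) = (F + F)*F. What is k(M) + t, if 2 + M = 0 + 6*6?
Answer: 1297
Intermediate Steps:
M = 34 (M = -2 + (0 + 6*6) = -2 + (0 + 36) = -2 + 36 = 34)
k(F) = 2*F² (k(F) = (2*F)*F = 2*F²)
k(M) + t = 2*34² - 1015 = 2*1156 - 1015 = 2312 - 1015 = 1297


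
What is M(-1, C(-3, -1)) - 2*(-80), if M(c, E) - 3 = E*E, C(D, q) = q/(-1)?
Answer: 164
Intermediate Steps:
C(D, q) = -q (C(D, q) = q*(-1) = -q)
M(c, E) = 3 + E² (M(c, E) = 3 + E*E = 3 + E²)
M(-1, C(-3, -1)) - 2*(-80) = (3 + (-1*(-1))²) - 2*(-80) = (3 + 1²) + 160 = (3 + 1) + 160 = 4 + 160 = 164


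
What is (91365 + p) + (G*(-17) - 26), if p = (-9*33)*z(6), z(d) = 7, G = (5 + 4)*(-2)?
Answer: 89566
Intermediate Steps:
G = -18 (G = 9*(-2) = -18)
p = -2079 (p = -9*33*7 = -297*7 = -2079)
(91365 + p) + (G*(-17) - 26) = (91365 - 2079) + (-18*(-17) - 26) = 89286 + (306 - 26) = 89286 + 280 = 89566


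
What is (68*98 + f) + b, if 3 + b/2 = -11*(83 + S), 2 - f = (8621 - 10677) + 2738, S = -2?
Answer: 4196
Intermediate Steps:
f = -680 (f = 2 - ((8621 - 10677) + 2738) = 2 - (-2056 + 2738) = 2 - 1*682 = 2 - 682 = -680)
b = -1788 (b = -6 + 2*(-11*(83 - 2)) = -6 + 2*(-11*81) = -6 + 2*(-891) = -6 - 1782 = -1788)
(68*98 + f) + b = (68*98 - 680) - 1788 = (6664 - 680) - 1788 = 5984 - 1788 = 4196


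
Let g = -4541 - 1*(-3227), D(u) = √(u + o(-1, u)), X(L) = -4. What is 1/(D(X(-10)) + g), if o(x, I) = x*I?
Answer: -1/1314 ≈ -0.00076103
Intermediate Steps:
o(x, I) = I*x
D(u) = 0 (D(u) = √(u + u*(-1)) = √(u - u) = √0 = 0)
g = -1314 (g = -4541 + 3227 = -1314)
1/(D(X(-10)) + g) = 1/(0 - 1314) = 1/(-1314) = -1/1314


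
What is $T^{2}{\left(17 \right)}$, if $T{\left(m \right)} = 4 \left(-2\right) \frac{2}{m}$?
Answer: $\frac{256}{289} \approx 0.88581$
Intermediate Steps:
$T{\left(m \right)} = - \frac{16}{m}$ ($T{\left(m \right)} = - 8 \frac{2}{m} = - \frac{16}{m}$)
$T^{2}{\left(17 \right)} = \left(- \frac{16}{17}\right)^{2} = \frac{256}{289}$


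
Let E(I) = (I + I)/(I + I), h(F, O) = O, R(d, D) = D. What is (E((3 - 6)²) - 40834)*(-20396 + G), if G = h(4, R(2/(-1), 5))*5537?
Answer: -297631737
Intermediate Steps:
G = 27685 (G = 5*5537 = 27685)
E(I) = 1 (E(I) = (2*I)/((2*I)) = (2*I)*(1/(2*I)) = 1)
(E((3 - 6)²) - 40834)*(-20396 + G) = (1 - 40834)*(-20396 + 27685) = -40833*7289 = -297631737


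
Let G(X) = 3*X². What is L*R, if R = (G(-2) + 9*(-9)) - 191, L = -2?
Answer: 520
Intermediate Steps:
R = -260 (R = (3*(-2)² + 9*(-9)) - 191 = (3*4 - 81) - 191 = (12 - 81) - 191 = -69 - 191 = -260)
L*R = -2*(-260) = 520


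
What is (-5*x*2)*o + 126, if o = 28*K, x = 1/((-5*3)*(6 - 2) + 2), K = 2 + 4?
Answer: 4494/29 ≈ 154.97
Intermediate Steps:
K = 6
x = -1/58 (x = 1/(-15*4 + 2) = 1/(-60 + 2) = 1/(-58) = -1/58 ≈ -0.017241)
o = 168 (o = 28*6 = 168)
(-5*x*2)*o + 126 = (-5*(-1/58)*2)*168 + 126 = ((5/58)*2)*168 + 126 = (5/29)*168 + 126 = 840/29 + 126 = 4494/29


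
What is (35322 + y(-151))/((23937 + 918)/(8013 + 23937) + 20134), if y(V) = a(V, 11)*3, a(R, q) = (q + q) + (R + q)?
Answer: 1584720/912491 ≈ 1.7367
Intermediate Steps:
a(R, q) = R + 3*q (a(R, q) = 2*q + (R + q) = R + 3*q)
y(V) = 99 + 3*V (y(V) = (V + 3*11)*3 = (V + 33)*3 = (33 + V)*3 = 99 + 3*V)
(35322 + y(-151))/((23937 + 918)/(8013 + 23937) + 20134) = (35322 + (99 + 3*(-151)))/((23937 + 918)/(8013 + 23937) + 20134) = (35322 + (99 - 453))/(24855/31950 + 20134) = (35322 - 354)/(24855*(1/31950) + 20134) = 34968/(1657/2130 + 20134) = 34968/(42887077/2130) = 34968*(2130/42887077) = 1584720/912491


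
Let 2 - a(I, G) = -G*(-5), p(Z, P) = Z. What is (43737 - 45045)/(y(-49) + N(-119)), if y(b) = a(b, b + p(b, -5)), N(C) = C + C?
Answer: -654/127 ≈ -5.1496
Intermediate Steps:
a(I, G) = 2 - 5*G (a(I, G) = 2 - (-G)*(-5) = 2 - 5*G)
N(C) = 2*C
y(b) = 2 - 10*b (y(b) = 2 - 5*(b + b) = 2 - 10*b)
(43737 - 45045)/(y(-49) + N(-119)) = (43737 - 45045)/((2 - 10*(-49)) + 2*(-119)) = -1308/((2 + 490) - 238) = -1308/(492 - 238) = -1308/254 = -1308*1/254 = -654/127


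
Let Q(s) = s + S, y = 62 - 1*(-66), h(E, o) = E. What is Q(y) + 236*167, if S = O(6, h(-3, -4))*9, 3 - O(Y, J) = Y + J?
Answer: 39540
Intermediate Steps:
O(Y, J) = 3 - J - Y (O(Y, J) = 3 - (Y + J) = 3 - (J + Y) = 3 + (-J - Y) = 3 - J - Y)
y = 128 (y = 62 + 66 = 128)
S = 0 (S = (3 - 1*(-3) - 1*6)*9 = (3 + 3 - 6)*9 = 0*9 = 0)
Q(s) = s (Q(s) = s + 0 = s)
Q(y) + 236*167 = 128 + 236*167 = 128 + 39412 = 39540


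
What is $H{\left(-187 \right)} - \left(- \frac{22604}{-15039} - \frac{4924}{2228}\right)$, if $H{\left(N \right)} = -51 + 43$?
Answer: $- \frac{109679}{15039} \approx -7.293$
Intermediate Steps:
$H{\left(N \right)} = -8$
$H{\left(-187 \right)} - \left(- \frac{22604}{-15039} - \frac{4924}{2228}\right) = -8 - \left(- \frac{22604}{-15039} - \frac{4924}{2228}\right) = -8 - \left(\left(-22604\right) \left(- \frac{1}{15039}\right) - \frac{1231}{557}\right) = -8 - \left(\frac{22604}{15039} - \frac{1231}{557}\right) = -8 - - \frac{10633}{15039} = -8 + \frac{10633}{15039} = - \frac{109679}{15039}$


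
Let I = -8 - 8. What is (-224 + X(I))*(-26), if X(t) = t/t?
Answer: 5798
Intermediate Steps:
I = -16
X(t) = 1
(-224 + X(I))*(-26) = (-224 + 1)*(-26) = -223*(-26) = 5798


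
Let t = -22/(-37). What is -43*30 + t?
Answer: -47708/37 ≈ -1289.4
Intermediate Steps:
t = 22/37 (t = -22*(-1/37) = 22/37 ≈ 0.59459)
-43*30 + t = -43*30 + 22/37 = -1290 + 22/37 = -47708/37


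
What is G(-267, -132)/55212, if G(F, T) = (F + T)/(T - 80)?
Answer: 133/3901648 ≈ 3.4088e-5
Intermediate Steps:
G(F, T) = (F + T)/(-80 + T)
G(-267, -132)/55212 = ((-267 - 132)/(-80 - 132))/55212 = (-399/(-212))*(1/55212) = -1/212*(-399)*(1/55212) = (399/212)*(1/55212) = 133/3901648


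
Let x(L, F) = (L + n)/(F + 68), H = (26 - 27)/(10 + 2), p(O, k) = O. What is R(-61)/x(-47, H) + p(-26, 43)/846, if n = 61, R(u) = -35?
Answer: -574679/3384 ≈ -169.82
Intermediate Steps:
H = -1/12 ≈ -0.083333
x(L, F) = (61 + L)/(68 + F) (x(L, F) = (L + 61)/(F + 68) = (61 + L)/(68 + F))
R(-61)/x(-47, H) + p(-26, 43)/846 = -35*(68 - 1/12)/(61 - 47) - 26/846 = -35/(14/(815/12)) - 26*1/846 = -35/((12/815)*14) - 13/423 = -35/168/815 - 13/423 = -35*815/168 - 13/423 = -4075/24 - 13/423 = -574679/3384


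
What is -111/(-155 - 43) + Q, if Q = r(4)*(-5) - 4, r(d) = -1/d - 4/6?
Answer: 151/132 ≈ 1.1439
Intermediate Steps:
r(d) = -⅔ - 1/d (r(d) = -1/d - 4*⅙ = -1/d - ⅔ = -⅔ - 1/d)
Q = 7/12 (Q = (-⅔ - 1/4)*(-5) - 4 = (-⅔ - 1*¼)*(-5) - 4 = (-⅔ - ¼)*(-5) - 4 = -11/12*(-5) - 4 = 55/12 - 4 = 7/12 ≈ 0.58333)
-111/(-155 - 43) + Q = -111/(-155 - 43) + 7/12 = -111/(-198) + 7/12 = -1/198*(-111) + 7/12 = 37/66 + 7/12 = 151/132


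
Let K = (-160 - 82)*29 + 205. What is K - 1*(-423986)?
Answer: 417173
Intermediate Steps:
K = -6813 (K = -242*29 + 205 = -7018 + 205 = -6813)
K - 1*(-423986) = -6813 - 1*(-423986) = -6813 + 423986 = 417173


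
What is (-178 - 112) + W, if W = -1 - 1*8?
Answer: -299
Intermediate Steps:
W = -9 (W = -1 - 8 = -9)
(-178 - 112) + W = (-178 - 112) - 9 = -290 - 9 = -299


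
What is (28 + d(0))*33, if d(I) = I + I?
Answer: 924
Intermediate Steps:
d(I) = 2*I
(28 + d(0))*33 = (28 + 2*0)*33 = (28 + 0)*33 = 28*33 = 924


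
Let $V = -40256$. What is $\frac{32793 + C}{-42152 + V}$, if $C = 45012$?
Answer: $- \frac{77805}{82408} \approx -0.94414$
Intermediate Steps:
$\frac{32793 + C}{-42152 + V} = \frac{32793 + 45012}{-42152 - 40256} = \frac{77805}{-82408} = 77805 \left(- \frac{1}{82408}\right) = - \frac{77805}{82408}$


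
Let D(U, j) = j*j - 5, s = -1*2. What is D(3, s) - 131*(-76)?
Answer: 9955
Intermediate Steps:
s = -2
D(U, j) = -5 + j² (D(U, j) = j² - 5 = -5 + j²)
D(3, s) - 131*(-76) = (-5 + (-2)²) - 131*(-76) = (-5 + 4) + 9956 = -1 + 9956 = 9955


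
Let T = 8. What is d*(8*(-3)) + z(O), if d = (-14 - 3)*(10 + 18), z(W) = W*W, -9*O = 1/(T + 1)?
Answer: 74952865/6561 ≈ 11424.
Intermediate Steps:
O = -1/81 (O = -1/(9*(8 + 1)) = -⅑/9 = -⅑*⅑ = -1/81 ≈ -0.012346)
z(W) = W²
d = -476 (d = -17*28 = -476)
d*(8*(-3)) + z(O) = -3808*(-3) + (-1/81)² = -476*(-24) + 1/6561 = 11424 + 1/6561 = 74952865/6561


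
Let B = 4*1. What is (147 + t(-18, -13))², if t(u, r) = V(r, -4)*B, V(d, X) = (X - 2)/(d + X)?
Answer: 6365529/289 ≈ 22026.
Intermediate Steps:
B = 4
V(d, X) = (-2 + X)/(X + d)
t(u, r) = -24/(-4 + r) (t(u, r) = ((-2 - 4)/(-4 + r))*4 = (-6/(-4 + r))*4 = -6/(-4 + r)*4 = -24/(-4 + r))
(147 + t(-18, -13))² = (147 - 24/(-4 - 13))² = (147 - 24/(-17))² = (147 - 24*(-1/17))² = (147 + 24/17)² = (2523/17)² = 6365529/289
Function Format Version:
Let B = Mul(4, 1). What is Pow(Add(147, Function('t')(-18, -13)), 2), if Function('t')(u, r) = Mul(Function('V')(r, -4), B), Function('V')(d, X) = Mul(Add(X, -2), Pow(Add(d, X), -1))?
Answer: Rational(6365529, 289) ≈ 22026.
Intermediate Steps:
B = 4
Function('V')(d, X) = Mul(Pow(Add(X, d), -1), Add(-2, X)) (Function('V')(d, X) = Mul(Add(-2, X), Pow(Add(X, d), -1)) = Mul(Pow(Add(X, d), -1), Add(-2, X)))
Function('t')(u, r) = Mul(-24, Pow(Add(-4, r), -1)) (Function('t')(u, r) = Mul(Mul(Pow(Add(-4, r), -1), Add(-2, -4)), 4) = Mul(Mul(Pow(Add(-4, r), -1), -6), 4) = Mul(Mul(-6, Pow(Add(-4, r), -1)), 4) = Mul(-24, Pow(Add(-4, r), -1)))
Pow(Add(147, Function('t')(-18, -13)), 2) = Pow(Add(147, Mul(-24, Pow(Add(-4, -13), -1))), 2) = Pow(Add(147, Mul(-24, Pow(-17, -1))), 2) = Pow(Add(147, Mul(-24, Rational(-1, 17))), 2) = Pow(Add(147, Rational(24, 17)), 2) = Pow(Rational(2523, 17), 2) = Rational(6365529, 289)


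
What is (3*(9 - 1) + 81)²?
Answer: 11025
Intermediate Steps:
(3*(9 - 1) + 81)² = (3*8 + 81)² = (24 + 81)² = 105² = 11025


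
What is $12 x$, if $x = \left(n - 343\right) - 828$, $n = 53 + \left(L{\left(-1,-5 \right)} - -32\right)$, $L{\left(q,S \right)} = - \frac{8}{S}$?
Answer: $- \frac{65064}{5} \approx -13013.0$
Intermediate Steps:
$n = \frac{433}{5}$ ($n = 53 - \left(-32 + \frac{8}{-5}\right) = 53 + \left(\left(-8\right) \left(- \frac{1}{5}\right) + 32\right) = 53 + \left(\frac{8}{5} + 32\right) = 53 + \frac{168}{5} = \frac{433}{5} \approx 86.6$)
$x = - \frac{5422}{5}$ ($x = \left(\frac{433}{5} - 343\right) - 828 = - \frac{1282}{5} - 828 = - \frac{5422}{5} \approx -1084.4$)
$12 x = 12 \left(- \frac{5422}{5}\right) = - \frac{65064}{5}$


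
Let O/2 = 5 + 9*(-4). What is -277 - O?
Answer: -215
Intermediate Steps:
O = -62 (O = 2*(5 + 9*(-4)) = 2*(5 - 36) = 2*(-31) = -62)
-277 - O = -277 - 1*(-62) = -277 + 62 = -215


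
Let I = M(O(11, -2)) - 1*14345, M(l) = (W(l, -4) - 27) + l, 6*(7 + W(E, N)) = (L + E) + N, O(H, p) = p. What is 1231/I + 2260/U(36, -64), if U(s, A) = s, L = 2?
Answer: 24343688/388305 ≈ 62.692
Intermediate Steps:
W(E, N) = -20/3 + E/6 + N/6 (W(E, N) = -7 + ((2 + E) + N)/6 = -7 + (2 + E + N)/6 = -7 + (1/3 + E/6 + N/6) = -20/3 + E/6 + N/6)
M(l) = -103/3 + 7*l/6 (M(l) = ((-20/3 + l/6 + (1/6)*(-4)) - 27) + l = ((-20/3 + l/6 - 2/3) - 27) + l = ((-22/3 + l/6) - 27) + l = (-103/3 + l/6) + l = -103/3 + 7*l/6)
I = -43145/3 (I = (-103/3 + (7/6)*(-2)) - 1*14345 = (-103/3 - 7/3) - 14345 = -110/3 - 14345 = -43145/3 ≈ -14382.)
1231/I + 2260/U(36, -64) = 1231/(-43145/3) + 2260/36 = 1231*(-3/43145) + 2260*(1/36) = -3693/43145 + 565/9 = 24343688/388305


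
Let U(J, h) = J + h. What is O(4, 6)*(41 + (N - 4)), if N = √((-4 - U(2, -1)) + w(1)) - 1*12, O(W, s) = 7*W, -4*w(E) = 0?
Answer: 700 + 28*I*√5 ≈ 700.0 + 62.61*I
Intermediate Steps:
w(E) = 0 (w(E) = -¼*0 = 0)
N = -12 + I*√5 (N = √((-4 - (2 - 1)) + 0) - 1*12 = √((-4 - 1*1) + 0) - 12 = √((-4 - 1) + 0) - 12 = √(-5 + 0) - 12 = √(-5) - 12 = I*√5 - 12 = -12 + I*√5 ≈ -12.0 + 2.2361*I)
O(4, 6)*(41 + (N - 4)) = (7*4)*(41 + ((-12 + I*√5) - 4)) = 28*(41 + (-16 + I*√5)) = 28*(25 + I*√5) = 700 + 28*I*√5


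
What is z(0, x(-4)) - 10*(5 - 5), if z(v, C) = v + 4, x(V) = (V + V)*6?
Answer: 4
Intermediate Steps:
x(V) = 12*V (x(V) = (2*V)*6 = 12*V)
z(v, C) = 4 + v
z(0, x(-4)) - 10*(5 - 5) = (4 + 0) - 10*(5 - 5) = 4 - 10*0 = 4 + 0 = 4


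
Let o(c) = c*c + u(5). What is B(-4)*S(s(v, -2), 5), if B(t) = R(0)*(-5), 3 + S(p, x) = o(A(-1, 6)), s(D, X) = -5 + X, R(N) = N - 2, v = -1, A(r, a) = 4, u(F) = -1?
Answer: 120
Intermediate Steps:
o(c) = -1 + c² (o(c) = c*c - 1 = c² - 1 = -1 + c²)
R(N) = -2 + N
S(p, x) = 12 (S(p, x) = -3 + (-1 + 4²) = -3 + (-1 + 16) = -3 + 15 = 12)
B(t) = 10 (B(t) = (-2 + 0)*(-5) = -2*(-5) = 10)
B(-4)*S(s(v, -2), 5) = 10*12 = 120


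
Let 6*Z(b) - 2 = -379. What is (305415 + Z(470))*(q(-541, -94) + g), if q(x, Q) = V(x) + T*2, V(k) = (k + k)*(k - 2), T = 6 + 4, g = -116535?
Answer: 862945376243/6 ≈ 1.4382e+11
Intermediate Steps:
T = 10
Z(b) = -377/6 (Z(b) = ⅓ + (⅙)*(-379) = ⅓ - 379/6 = -377/6)
V(k) = 2*k*(-2 + k) (V(k) = (2*k)*(-2 + k) = 2*k*(-2 + k))
q(x, Q) = 20 + 2*x*(-2 + x) (q(x, Q) = 2*x*(-2 + x) + 10*2 = 2*x*(-2 + x) + 20 = 20 + 2*x*(-2 + x))
(305415 + Z(470))*(q(-541, -94) + g) = (305415 - 377/6)*((20 + 2*(-541)*(-2 - 541)) - 116535) = 1832113*((20 + 2*(-541)*(-543)) - 116535)/6 = 1832113*((20 + 587526) - 116535)/6 = 1832113*(587546 - 116535)/6 = (1832113/6)*471011 = 862945376243/6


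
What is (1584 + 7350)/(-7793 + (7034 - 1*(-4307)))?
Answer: 4467/1774 ≈ 2.5180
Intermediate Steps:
(1584 + 7350)/(-7793 + (7034 - 1*(-4307))) = 8934/(-7793 + (7034 + 4307)) = 8934/(-7793 + 11341) = 8934/3548 = 8934*(1/3548) = 4467/1774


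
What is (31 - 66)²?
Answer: 1225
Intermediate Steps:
(31 - 66)² = (-35)² = 1225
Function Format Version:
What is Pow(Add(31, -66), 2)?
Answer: 1225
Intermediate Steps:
Pow(Add(31, -66), 2) = Pow(-35, 2) = 1225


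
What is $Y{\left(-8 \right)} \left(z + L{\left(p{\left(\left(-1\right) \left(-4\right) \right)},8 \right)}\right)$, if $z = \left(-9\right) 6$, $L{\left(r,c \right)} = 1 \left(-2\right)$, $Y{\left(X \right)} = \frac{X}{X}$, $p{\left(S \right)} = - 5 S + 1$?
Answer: $-56$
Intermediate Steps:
$p{\left(S \right)} = 1 - 5 S$
$Y{\left(X \right)} = 1$
$L{\left(r,c \right)} = -2$
$z = -54$
$Y{\left(-8 \right)} \left(z + L{\left(p{\left(\left(-1\right) \left(-4\right) \right)},8 \right)}\right) = 1 \left(-54 - 2\right) = 1 \left(-56\right) = -56$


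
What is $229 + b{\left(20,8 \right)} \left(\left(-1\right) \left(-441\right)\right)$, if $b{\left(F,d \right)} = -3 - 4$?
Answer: $-2858$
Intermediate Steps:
$b{\left(F,d \right)} = -7$
$229 + b{\left(20,8 \right)} \left(\left(-1\right) \left(-441\right)\right) = 229 - 7 \left(\left(-1\right) \left(-441\right)\right) = 229 - 3087 = -2858$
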